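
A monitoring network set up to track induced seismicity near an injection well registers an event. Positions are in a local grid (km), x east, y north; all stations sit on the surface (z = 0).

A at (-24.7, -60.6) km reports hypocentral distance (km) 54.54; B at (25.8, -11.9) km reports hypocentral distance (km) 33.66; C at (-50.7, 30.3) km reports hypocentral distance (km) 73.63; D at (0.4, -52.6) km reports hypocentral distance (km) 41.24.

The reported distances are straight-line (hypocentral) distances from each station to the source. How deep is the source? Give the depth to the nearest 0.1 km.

z ≈ 21.8 km

Each station gives a sphere (x−x_i)² + (y−y_i)² + z² = d_i² (stations at z=0).
Subtracting the A sphere from B and C: z² cancels, leaving linear equations in x and y:
101.0 x + 97.4 y = -1633.58
-52.0 x + 181.8 y = -3240.64
Solving: x ≈ 0.796, y ≈ -17.598 km (keep extra digits for the depth step; rounded: 0.8, -17.6).
Then from the A sphere: z² = 54.54² − (x + 24.7)² − (y + 60.6)² with x = 0.796, y = -17.598, so z ≈ 21.804 ≈ 21.8 km.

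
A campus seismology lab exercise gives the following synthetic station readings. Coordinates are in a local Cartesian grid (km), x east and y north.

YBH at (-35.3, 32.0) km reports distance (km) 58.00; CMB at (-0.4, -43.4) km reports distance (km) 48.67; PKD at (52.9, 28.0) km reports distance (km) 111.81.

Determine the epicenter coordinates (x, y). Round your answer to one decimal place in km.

Circle about each station: (x + 35.3)² + (y − 32.0)² = 58.00²; (x + 0.4)² + (y + 43.4)² = 48.67²; (x − 52.9)² + (y − 28.0)² = 111.81².
Subtracting the YBH equation from the CMB and PKD equations removes the quadratic terms:
69.8 x − 150.8 y = 608.86
176.4 x − 8.0 y = -7825.16
Solving the 2×2 system: x ≈ -45.5, y ≈ -25.1 km.

(-45.5, -25.1)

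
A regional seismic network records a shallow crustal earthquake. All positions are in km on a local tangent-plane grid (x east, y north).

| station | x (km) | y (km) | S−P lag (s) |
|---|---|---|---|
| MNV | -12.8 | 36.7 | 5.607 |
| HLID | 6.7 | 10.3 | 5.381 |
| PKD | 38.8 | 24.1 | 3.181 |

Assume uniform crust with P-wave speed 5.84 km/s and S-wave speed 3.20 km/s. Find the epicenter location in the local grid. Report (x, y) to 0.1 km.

x ≈ 26.4 km, y ≈ 42.9 km

Distance from S−P lag: d = Δt · v_P v_S / (v_P − v_S) = Δt · (5.84·3.20)/(5.84−3.20) ≈ 7.0788·Δt.
So d_MNV = 39.69, d_HLID = 38.09, d_PKD = 22.52 km.
Circle about each station: (x + 12.8)² + (y − 36.7)² = 39.69²; (x − 6.7)² + (y − 10.3)² = 38.09²; (x − 38.8)² + (y − 24.1)² = 22.52².
Subtracting pairs of circle equations eliminates x²+y² and gives linear equations (the radical axes):
39.0 x − 52.8 y = -1235.30
103.2 x − 25.2 y = 1643.67
Solving the 2×2 system: x ≈ 26.4, y ≈ 42.9 km.
Check against MNV (with the unrounded x, y): √((x + 12.8)²+(y − 36.7)²) = 39.69 ≈ 39.69 km. ✓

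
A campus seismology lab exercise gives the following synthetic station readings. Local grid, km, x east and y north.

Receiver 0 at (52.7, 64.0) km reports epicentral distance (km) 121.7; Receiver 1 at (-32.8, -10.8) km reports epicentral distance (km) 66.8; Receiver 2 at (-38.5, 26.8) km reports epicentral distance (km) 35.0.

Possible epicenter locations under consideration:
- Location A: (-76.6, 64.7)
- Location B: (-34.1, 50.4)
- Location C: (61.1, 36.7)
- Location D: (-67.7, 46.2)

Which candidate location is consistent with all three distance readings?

Location D

For each candidate, compare |candidate − station| to the reported distance:
Location A: residuals Receiver 0 7.6, Receiver 1 20.5, Receiver 2 18.7 → max 20.5 km
Location B: residuals Receiver 0 33.8, Receiver 1 5.6, Receiver 2 11.0 → max 33.8 km
Location C: residuals Receiver 0 93.1, Receiver 1 38.4, Receiver 2 65.1 → max 93.1 km
Location D: residuals Receiver 0 0.0, Receiver 1 0.0, Receiver 2 0.1 → max 0.1 km
Only Location D has all residuals ≈ 0.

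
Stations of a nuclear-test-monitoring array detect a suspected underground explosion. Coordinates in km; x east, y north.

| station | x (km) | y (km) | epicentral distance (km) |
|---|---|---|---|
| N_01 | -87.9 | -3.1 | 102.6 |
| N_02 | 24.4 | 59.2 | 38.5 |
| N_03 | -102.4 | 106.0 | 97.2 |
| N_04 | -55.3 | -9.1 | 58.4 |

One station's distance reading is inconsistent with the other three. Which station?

N_04

Solve using three stations at a time. Using N_01, N_02, N_03 (subtract circle equations pairwise → linear system) gives (x, y) ≈ (-13.2, 67.3).
Distances from that point to each station vs reported:
  N_01: calculated 102.6 vs reported 102.6 → residual 0.0 km
  N_02: calculated 38.5 vs reported 38.5 → residual 0.0 km
  N_03: calculated 97.2 vs reported 97.2 → residual 0.0 km
  N_04: calculated 87.2 vs reported 58.4 → residual 28.8 km
N_01, N_02, N_03 are mutually consistent (residuals ≈ 0); N_04 is off by 28.8 km.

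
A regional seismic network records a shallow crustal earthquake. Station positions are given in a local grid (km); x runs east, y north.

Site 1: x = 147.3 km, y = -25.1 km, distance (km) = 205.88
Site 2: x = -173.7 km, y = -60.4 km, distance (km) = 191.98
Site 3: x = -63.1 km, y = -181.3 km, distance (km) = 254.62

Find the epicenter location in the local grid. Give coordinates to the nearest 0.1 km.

x ≈ -34.4 km, y ≈ 71.7 km

Circle about each station: (x − 147.3)² + (y + 25.1)² = 205.88²; (x + 173.7)² + (y + 60.4)² = 191.98²; (x + 63.1)² + (y + 181.3)² = 254.62².
Subtracting the Site 1 equation from the Site 2 and Site 3 equations removes the quadratic terms:
-642.0 x − 70.6 y = 17022.80
-420.8 x − 312.4 y = -7920.77
Solving the 2×2 system: x ≈ -34.4, y ≈ 71.7 km.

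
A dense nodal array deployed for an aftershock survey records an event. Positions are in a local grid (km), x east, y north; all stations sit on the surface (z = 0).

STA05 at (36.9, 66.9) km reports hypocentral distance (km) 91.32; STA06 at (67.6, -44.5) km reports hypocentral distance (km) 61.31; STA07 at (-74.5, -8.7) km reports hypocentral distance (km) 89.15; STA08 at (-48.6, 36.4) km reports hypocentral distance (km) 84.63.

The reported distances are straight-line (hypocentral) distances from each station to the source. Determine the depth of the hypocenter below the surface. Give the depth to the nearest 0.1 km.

Each station gives a sphere (x−x_i)² + (y−y_i)² + z² = d_i² (stations at z=0).
Subtracting the STA05 sphere from STA06 and STA07: z² cancels, leaving linear equations in x and y:
61.4 x − 222.8 y = 5293.22
-222.8 x − 151.2 y = 180.34
Solving: x ≈ 12.901, y ≈ -20.202 km (keep extra digits for the depth step; rounded: 12.9, -20.2).
Then from the STA05 sphere: z² = 91.32² − (x − 36.9)² − (y − 66.9)² with x = 12.901, y = -20.202, so z ≈ 13.290 ≈ 13.3 km.

13.3 km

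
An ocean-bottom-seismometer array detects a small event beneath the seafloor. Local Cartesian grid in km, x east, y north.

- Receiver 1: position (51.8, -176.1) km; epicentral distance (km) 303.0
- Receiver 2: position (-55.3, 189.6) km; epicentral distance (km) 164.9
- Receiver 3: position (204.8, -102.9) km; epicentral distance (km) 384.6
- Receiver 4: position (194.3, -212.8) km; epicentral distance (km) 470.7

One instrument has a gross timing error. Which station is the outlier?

Solve using three stations at a time. Using Receiver 1, Receiver 2, Receiver 3 (subtract circle equations pairwise → linear system) gives (x, y) ≈ (-147.0, 52.6).
Distances from that point to each station vs reported:
  Receiver 1: calculated 303.0 vs reported 303.0 → residual 0.0 km
  Receiver 2: calculated 164.9 vs reported 164.9 → residual 0.0 km
  Receiver 3: calculated 384.6 vs reported 384.6 → residual 0.0 km
  Receiver 4: calculated 432.3 vs reported 470.7 → residual 38.4 km
Receiver 1, Receiver 2, Receiver 3 are mutually consistent (residuals ≈ 0); Receiver 4 is off by 38.4 km.

Receiver 4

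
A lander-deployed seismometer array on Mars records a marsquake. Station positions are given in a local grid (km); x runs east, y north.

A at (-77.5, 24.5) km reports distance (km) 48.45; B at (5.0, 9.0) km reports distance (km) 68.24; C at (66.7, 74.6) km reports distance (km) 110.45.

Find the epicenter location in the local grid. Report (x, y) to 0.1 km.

Circle about each station: (x + 77.5)² + (y − 24.5)² = 48.45²; (x − 5.0)² + (y − 9.0)² = 68.24²; (x − 66.7)² + (y − 74.6)² = 110.45².
Subtracting pairs of circle equations eliminates x²+y² and gives linear equations (the radical axes):
165.0 x − 31.0 y = -8809.80
288.4 x + 100.2 y = -6444.25
Solving the 2×2 system: x ≈ -42.5, y ≈ 58.0 km.

x ≈ -42.5 km, y ≈ 58.0 km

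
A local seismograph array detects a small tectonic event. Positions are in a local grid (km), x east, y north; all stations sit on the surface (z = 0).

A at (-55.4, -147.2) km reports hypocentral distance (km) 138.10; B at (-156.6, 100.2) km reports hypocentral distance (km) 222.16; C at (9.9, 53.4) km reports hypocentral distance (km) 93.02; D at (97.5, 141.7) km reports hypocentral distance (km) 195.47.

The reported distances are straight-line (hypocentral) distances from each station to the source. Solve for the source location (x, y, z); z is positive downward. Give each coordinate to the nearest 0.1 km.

Each station gives a sphere (x−x_i)² + (y−y_i)² + z² = d_i² (stations at z=0).
Subtracting the A sphere from B and C: z² cancels, leaving linear equations in x and y:
-202.4 x + 494.8 y = -20456.86
130.6 x + 401.2 y = -11368.54
Solving: x ≈ 17.707, y ≈ -34.100 km (keep extra digits for the depth step; rounded: 17.7, -34.1).
Then from the A sphere: z² = 138.10² − (x + 55.4)² − (y + 147.2)² with x = 17.707, y = -34.100, so z ≈ 30.584 ≈ 30.6 km.

x ≈ 17.7 km, y ≈ -34.1 km, depth ≈ 30.6 km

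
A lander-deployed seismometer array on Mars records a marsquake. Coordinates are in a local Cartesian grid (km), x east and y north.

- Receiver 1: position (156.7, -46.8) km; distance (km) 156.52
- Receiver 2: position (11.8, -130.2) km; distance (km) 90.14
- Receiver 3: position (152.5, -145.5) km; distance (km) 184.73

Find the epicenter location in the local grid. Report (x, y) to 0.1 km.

Circle about each station: (x − 156.7)² + (y + 46.8)² = 156.52²; (x − 11.8)² + (y + 130.2)² = 90.14²; (x − 152.5)² + (y + 145.5)² = 184.73².
Subtracting pairs of circle equations eliminates x²+y² and gives linear equations (the radical axes):
-289.8 x − 166.8 y = 6719.44
-8.4 x − 197.4 y = 8054.71
Solving the 2×2 system: x ≈ 0.3, y ≈ -40.8 km.
Check against Receiver 1 (with the unrounded x, y): √((x − 156.7)²+(y + 46.8)²) = 156.51 ≈ 156.52 km. ✓

x ≈ 0.3 km, y ≈ -40.8 km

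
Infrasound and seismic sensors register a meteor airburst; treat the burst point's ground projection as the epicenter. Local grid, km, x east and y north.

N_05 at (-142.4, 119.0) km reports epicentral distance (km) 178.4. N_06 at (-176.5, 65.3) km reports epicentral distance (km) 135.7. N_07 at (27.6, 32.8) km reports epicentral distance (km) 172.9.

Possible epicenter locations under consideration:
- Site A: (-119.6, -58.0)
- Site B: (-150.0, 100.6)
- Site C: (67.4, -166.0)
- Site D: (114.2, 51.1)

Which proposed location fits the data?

For each candidate, compare |candidate − station| to the reported distance:
Site A: residuals N_05 0.1, N_06 0.1, N_07 0.1 → max 0.1 km
Site B: residuals N_05 158.5, N_06 91.6, N_07 17.2 → max 158.5 km
Site C: residuals N_05 175.5, N_06 200.4, N_07 29.8 → max 200.4 km
Site D: residuals N_05 87.0, N_06 155.3, N_07 84.4 → max 155.3 km
Only Site A has all residuals ≈ 0.

Site A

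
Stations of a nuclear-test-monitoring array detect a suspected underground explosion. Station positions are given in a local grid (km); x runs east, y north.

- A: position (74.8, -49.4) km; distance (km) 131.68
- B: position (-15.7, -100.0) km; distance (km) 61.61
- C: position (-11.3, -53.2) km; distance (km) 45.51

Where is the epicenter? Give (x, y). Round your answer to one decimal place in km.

x ≈ -56.8 km, y ≈ -54.1 km

Circle about each station: (x − 74.8)² + (y + 49.4)² = 131.68²; (x + 15.7)² + (y + 100.0)² = 61.61²; (x + 11.3)² + (y + 53.2)² = 45.51².
Subtracting pairs of circle equations eliminates x²+y² and gives linear equations (the radical axes):
-181.0 x − 101.2 y = 15754.92
-172.2 x − 7.6 y = 10190.99
Solving the 2×2 system: x ≈ -56.8, y ≈ -54.1 km.
Check against A (with the unrounded x, y): √((x − 74.8)²+(y + 49.4)²) = 131.68 ≈ 131.68 km. ✓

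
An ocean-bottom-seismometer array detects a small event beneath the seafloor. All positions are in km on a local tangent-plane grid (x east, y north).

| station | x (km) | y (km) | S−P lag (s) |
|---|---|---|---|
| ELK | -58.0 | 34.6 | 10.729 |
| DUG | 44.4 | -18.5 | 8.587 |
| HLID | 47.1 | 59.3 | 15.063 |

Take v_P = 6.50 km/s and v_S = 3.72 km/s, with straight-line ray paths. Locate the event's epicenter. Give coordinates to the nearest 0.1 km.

-22.5 km east, -51.7 km north

Distance from S−P lag: d = Δt · v_P v_S / (v_P − v_S) = Δt · (6.50·3.72)/(6.50−3.72) ≈ 8.6978·Δt.
So d_ELK = 93.32, d_DUG = 74.69, d_HLID = 131.02 km.
Circle about each station: (x + 58.0)² + (y − 34.6)² = 93.32²; (x − 44.4)² + (y + 18.5)² = 74.69²; (x − 47.1)² + (y − 59.3)² = 131.02².
Subtracting pairs of circle equations eliminates x²+y² and gives linear equations (the radical axes):
204.8 x − 106.2 y = 882.48
210.2 x + 49.4 y = -7283.88
Solving the 2×2 system: x ≈ -22.5, y ≈ -51.7 km.
Check against ELK (with the unrounded x, y): √((x + 58.0)²+(y − 34.6)²) = 93.32 ≈ 93.32 km. ✓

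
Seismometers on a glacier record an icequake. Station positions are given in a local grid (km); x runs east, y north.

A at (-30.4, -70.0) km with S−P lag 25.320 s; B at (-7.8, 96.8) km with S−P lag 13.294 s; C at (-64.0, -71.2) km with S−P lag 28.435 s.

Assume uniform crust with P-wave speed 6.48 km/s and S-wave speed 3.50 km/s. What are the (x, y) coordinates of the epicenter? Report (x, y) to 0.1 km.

Distance from S−P lag: d = Δt · v_P v_S / (v_P − v_S) = Δt · (6.48·3.50)/(6.48−3.50) ≈ 7.6107·Δt.
So d_A = 192.70, d_B = 101.18, d_C = 216.41 km.
Circle about each station: (x + 30.4)² + (y + 70.0)² = 192.70²; (x + 7.8)² + (y − 96.8)² = 101.18²; (x + 64.0)² + (y + 71.2)² = 216.41².
Subtracting pairs of circle equations eliminates x²+y² and gives linear equations (the radical axes):
45.2 x + 333.6 y = 30502.82
-67.2 x − 2.4 y = -6358.72
Solving the 2×2 system: x ≈ 91.8, y ≈ 79.0 km.
Check against A (with the unrounded x, y): √((x + 30.4)²+(y + 70.0)²) = 192.70 ≈ 192.70 km. ✓

91.8 km east, 79.0 km north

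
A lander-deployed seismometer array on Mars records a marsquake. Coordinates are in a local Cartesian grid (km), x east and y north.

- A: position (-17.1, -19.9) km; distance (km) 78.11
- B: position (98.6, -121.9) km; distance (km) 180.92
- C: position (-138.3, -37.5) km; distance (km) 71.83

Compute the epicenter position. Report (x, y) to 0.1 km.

(-75.3, -72.0)

Circle about each station: (x + 17.1)² + (y + 19.9)² = 78.11²; (x − 98.6)² + (y + 121.9)² = 180.92²; (x + 138.3)² + (y + 37.5)² = 71.83².
Subtracting the A equation from the B and C equations removes the quadratic terms:
231.4 x − 204.0 y = -2737.72
-242.4 x − 35.2 y = 20786.34
Solving the 2×2 system: x ≈ -75.3, y ≈ -72.0 km.
Check against A (with the unrounded x, y): √((x + 17.1)²+(y + 19.9)²) = 78.11 ≈ 78.11 km. ✓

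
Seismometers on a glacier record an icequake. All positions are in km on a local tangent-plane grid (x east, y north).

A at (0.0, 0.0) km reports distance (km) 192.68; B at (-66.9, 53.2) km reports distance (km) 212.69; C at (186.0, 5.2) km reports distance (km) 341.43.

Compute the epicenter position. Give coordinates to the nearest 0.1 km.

-116.2 km east, -153.7 km north

Circle about each station: x² + y² = 192.68²; (x + 66.9)² + (y − 53.2)² = 212.69²; (x − 186.0)² + (y − 5.2)² = 341.43².
Subtracting the A equation from the B and C equations removes the quadratic terms:
-133.8 x + 106.4 y = -805.60
372.0 x + 10.4 y = -44825.82
Solving the 2×2 system: x ≈ -116.2, y ≈ -153.7 km.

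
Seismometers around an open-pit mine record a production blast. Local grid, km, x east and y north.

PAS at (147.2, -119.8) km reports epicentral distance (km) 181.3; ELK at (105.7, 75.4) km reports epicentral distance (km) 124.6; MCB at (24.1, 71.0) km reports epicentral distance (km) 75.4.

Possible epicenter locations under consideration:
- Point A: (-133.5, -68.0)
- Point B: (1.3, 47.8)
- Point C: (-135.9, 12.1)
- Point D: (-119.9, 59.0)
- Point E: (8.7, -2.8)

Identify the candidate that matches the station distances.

For each candidate, compare |candidate − station| to the reported distance:
Point A: residuals PAS 104.1, ELK 154.3, MCB 134.7 → max 154.3 km
Point B: residuals PAS 40.9, ELK 16.6, MCB 42.9 → max 42.9 km
Point C: residuals PAS 131.0, ELK 125.2, MCB 95.1 → max 131.0 km
Point D: residuals PAS 140.1, ELK 101.6, MCB 69.1 → max 140.1 km
Point E: residuals PAS 0.0, ELK 0.0, MCB 0.0 → max 0.0 km
Only Point E has all residuals ≈ 0.

Point E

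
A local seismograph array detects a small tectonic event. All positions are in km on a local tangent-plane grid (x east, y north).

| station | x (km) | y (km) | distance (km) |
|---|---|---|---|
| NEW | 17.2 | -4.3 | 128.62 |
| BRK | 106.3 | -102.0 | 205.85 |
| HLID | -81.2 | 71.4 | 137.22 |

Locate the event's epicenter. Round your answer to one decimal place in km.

x ≈ -96.2 km, y ≈ -65.0 km

Circle about each station: (x − 17.2)² + (y + 4.3)² = 128.62²; (x − 106.3)² + (y + 102.0)² = 205.85²; (x + 81.2)² + (y − 71.4)² = 137.22².
Subtracting pairs of circle equations eliminates x²+y² and gives linear equations (the radical axes):
178.2 x − 195.4 y = -4441.76
-196.8 x + 151.4 y = 9090.85
Solving the 2×2 system: x ≈ -96.2, y ≈ -65.0 km.
Check against NEW (with the unrounded x, y): √((x − 17.2)²+(y + 4.3)²) = 128.62 ≈ 128.62 km. ✓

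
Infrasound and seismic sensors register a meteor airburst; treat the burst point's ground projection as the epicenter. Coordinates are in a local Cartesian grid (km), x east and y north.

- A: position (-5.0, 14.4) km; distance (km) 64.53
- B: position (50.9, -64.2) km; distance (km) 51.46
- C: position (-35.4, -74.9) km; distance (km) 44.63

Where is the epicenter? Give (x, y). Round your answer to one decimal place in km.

1.5 km east, -49.8 km north

Circle about each station: (x + 5.0)² + (y − 14.4)² = 64.53²; (x − 50.9)² + (y + 64.2)² = 51.46²; (x + 35.4)² + (y + 74.9)² = 44.63².
Subtracting the A equation from the B and C equations removes the quadratic terms:
111.8 x − 157.2 y = 7996.08
-60.8 x − 178.6 y = 8803.09
Solving the 2×2 system: x ≈ 1.5, y ≈ -49.8 km.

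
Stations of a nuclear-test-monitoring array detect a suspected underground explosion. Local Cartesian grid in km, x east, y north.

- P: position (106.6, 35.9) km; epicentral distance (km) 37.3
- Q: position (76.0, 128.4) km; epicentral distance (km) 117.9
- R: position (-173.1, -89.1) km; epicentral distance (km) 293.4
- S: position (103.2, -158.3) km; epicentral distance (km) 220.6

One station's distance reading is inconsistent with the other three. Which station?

Q

Solve using three stations at a time. Using P, R, S (subtract circle equations pairwise → linear system) gives (x, y) ≈ (79.0, 61.0).
Distances from that point to each station vs reported:
  P: calculated 37.3 vs reported 37.3 → residual 0.0 km
  Q: calculated 67.5 vs reported 117.9 → residual 50.4 km
  R: calculated 293.4 vs reported 293.4 → residual 0.0 km
  S: calculated 220.6 vs reported 220.6 → residual 0.0 km
P, R, S are mutually consistent (residuals ≈ 0); Q is off by 50.4 km.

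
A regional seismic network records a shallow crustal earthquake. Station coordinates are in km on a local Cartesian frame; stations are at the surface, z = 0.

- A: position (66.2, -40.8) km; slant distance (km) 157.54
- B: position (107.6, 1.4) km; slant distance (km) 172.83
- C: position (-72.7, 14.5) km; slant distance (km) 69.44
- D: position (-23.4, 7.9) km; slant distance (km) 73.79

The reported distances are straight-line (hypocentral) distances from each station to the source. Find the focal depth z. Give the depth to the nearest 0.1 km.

depth ≈ 52.2 km

Each station gives a sphere (x−x_i)² + (y−y_i)² + z² = d_i² (stations at z=0).
Subtracting the A sphere from B and C: z² cancels, leaving linear equations in x and y:
82.8 x + 84.4 y = 481.28
-277.8 x + 110.6 y = 19445.40
Solving: x ≈ -48.705, y ≈ 53.484 km (keep extra digits for the depth step; rounded: -48.7, 53.5).
Then from the A sphere: z² = 157.54² − (x − 66.2)² − (y + 40.8)² with x = -48.705, y = 53.484, so z ≈ 52.213 ≈ 52.2 km.
Check against D (with the unrounded solution): distance 73.79 ≈ 73.79 km. ✓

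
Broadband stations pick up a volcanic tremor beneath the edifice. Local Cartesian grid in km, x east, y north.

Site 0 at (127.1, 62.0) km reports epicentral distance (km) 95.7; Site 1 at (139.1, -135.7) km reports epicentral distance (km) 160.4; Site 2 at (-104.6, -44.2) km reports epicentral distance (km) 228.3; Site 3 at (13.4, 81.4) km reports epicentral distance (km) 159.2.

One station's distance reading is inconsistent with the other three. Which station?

Solve using three stations at a time. Using Site 0, Site 2, Site 3 (subtract circle equations pairwise → linear system) gives (x, y) ≈ (123.5, -33.6).
Distances from that point to each station vs reported:
  Site 0: calculated 95.7 vs reported 95.7 → residual 0.0 km
  Site 1: calculated 103.3 vs reported 160.4 → residual 57.1 km
  Site 2: calculated 228.3 vs reported 228.3 → residual 0.0 km
  Site 3: calculated 159.2 vs reported 159.2 → residual 0.0 km
Site 0, Site 2, Site 3 are mutually consistent (residuals ≈ 0); Site 1 is off by 57.1 km.

Site 1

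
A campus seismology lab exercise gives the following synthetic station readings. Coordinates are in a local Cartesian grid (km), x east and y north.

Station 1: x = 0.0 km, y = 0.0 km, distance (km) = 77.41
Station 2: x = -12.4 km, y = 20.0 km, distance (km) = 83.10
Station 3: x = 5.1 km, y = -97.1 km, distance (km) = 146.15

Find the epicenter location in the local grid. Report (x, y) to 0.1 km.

69.5 km east, 34.1 km north

Circle about each station: x² + y² = 77.41²; (x + 12.4)² + (y − 20.0)² = 83.10²; (x − 5.1)² + (y + 97.1)² = 146.15².
Subtracting pairs of circle equations eliminates x²+y² and gives linear equations (the radical axes):
-24.8 x + 40.0 y = -359.54
10.2 x − 194.2 y = -5913.09
Solving the 2×2 system: x ≈ 69.5, y ≈ 34.1 km.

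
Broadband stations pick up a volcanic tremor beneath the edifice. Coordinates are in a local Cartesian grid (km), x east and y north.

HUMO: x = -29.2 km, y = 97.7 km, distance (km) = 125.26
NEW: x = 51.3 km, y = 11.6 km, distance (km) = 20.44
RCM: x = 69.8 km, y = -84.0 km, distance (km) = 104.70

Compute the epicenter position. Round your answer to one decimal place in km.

Circle about each station: (x + 29.2)² + (y − 97.7)² = 125.26²; (x − 51.3)² + (y − 11.6)² = 20.44²; (x − 69.8)² + (y + 84.0)² = 104.70².
Subtracting pairs of circle equations eliminates x²+y² and gives linear equations (the radical axes):
161.0 x − 172.2 y = 7640.59
198.0 x − 363.4 y = 6258.09
Solving the 2×2 system: x ≈ 69.6, y ≈ 20.7 km.
Check against HUMO (with the unrounded x, y): √((x + 29.2)²+(y − 97.7)²) = 125.26 ≈ 125.26 km. ✓

(69.6, 20.7)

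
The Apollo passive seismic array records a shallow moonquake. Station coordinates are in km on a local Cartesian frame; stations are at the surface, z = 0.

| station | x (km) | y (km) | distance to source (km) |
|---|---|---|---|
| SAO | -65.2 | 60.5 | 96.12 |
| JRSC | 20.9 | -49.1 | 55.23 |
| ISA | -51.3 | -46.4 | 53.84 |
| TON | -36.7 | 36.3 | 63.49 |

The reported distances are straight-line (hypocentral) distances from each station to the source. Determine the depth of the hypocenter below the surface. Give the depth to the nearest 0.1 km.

Each station gives a sphere (x−x_i)² + (y−y_i)² + z² = d_i² (stations at z=0).
Subtracting the SAO sphere from JRSC and ISA: z² cancels, leaving linear equations in x and y:
172.2 x − 219.2 y = 1125.03
27.8 x − 213.8 y = 3213.67
Solving: x ≈ -15.100, y ≈ -16.995 km (keep extra digits for the depth step; rounded: -15.1, -17.0).
Then from the SAO sphere: z² = 96.12² − (x + 65.2)² − (y − 60.5)² with x = -15.100, y = -16.995, so z ≈ 26.899 ≈ 26.9 km.
Check against TON (with the unrounded solution): distance 63.49 ≈ 63.49 km. ✓

z ≈ 26.9 km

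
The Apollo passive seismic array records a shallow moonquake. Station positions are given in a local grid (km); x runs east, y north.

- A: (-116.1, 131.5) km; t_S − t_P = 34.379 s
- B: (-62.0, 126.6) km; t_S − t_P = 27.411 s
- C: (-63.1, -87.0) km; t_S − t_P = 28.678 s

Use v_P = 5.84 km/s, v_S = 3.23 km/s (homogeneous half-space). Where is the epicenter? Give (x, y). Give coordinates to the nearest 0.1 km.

Distance from S−P lag: d = Δt · v_P v_S / (v_P − v_S) = Δt · (5.84·3.23)/(5.84−3.23) ≈ 7.2273·Δt.
So d_A = 248.47, d_B = 198.11, d_C = 207.26 km.
Circle about each station: (x + 116.1)² + (y − 131.5)² = 248.47²; (x + 62.0)² + (y − 126.6)² = 198.11²; (x + 63.1)² + (y + 87.0)² = 207.26².
Subtracting the A equation from the B and C equations removes the quadratic terms:
108.2 x − 9.8 y = 11589.87
106.0 x − 437.0 y = -440.22
Solving the 2×2 system: x ≈ 109.6, y ≈ 27.6 km.

x ≈ 109.6 km, y ≈ 27.6 km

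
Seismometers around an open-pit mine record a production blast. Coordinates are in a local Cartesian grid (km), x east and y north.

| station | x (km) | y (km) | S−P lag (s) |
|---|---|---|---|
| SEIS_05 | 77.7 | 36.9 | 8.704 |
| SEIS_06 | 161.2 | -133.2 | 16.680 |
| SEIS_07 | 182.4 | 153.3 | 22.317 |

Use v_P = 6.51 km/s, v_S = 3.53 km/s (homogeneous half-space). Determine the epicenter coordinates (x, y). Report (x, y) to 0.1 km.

126.3 km east, -9.4 km north

Distance from S−P lag: d = Δt · v_P v_S / (v_P − v_S) = Δt · (6.51·3.53)/(6.51−3.53) ≈ 7.7115·Δt.
So d_SEIS_05 = 67.12, d_SEIS_06 = 128.63, d_SEIS_07 = 172.10 km.
Circle about each station: (x − 77.7)² + (y − 36.9)² = 67.12²; (x − 161.2)² + (y + 133.2)² = 128.63²; (x − 182.4)² + (y − 153.3)² = 172.10².
Subtracting the SEIS_05 equation from the SEIS_06 and SEIS_07 equations removes the quadratic terms:
167.0 x − 340.2 y = 24288.20
209.4 x + 232.8 y = 24258.43
Solving the 2×2 system: x ≈ 126.3, y ≈ -9.4 km.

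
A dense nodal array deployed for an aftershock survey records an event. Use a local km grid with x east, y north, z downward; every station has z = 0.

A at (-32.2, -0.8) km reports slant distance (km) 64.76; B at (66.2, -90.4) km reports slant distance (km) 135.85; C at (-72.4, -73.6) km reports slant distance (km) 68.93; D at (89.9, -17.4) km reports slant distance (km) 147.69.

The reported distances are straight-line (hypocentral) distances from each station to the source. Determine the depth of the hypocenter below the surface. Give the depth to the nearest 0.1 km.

depth ≈ 52.1 km

Each station gives a sphere (x−x_i)² + (y−y_i)² + z² = d_i² (stations at z=0).
Subtracting the A sphere from B and C: z² cancels, leaving linear equations in x and y:
196.8 x − 179.2 y = -2744.24
-80.4 x − 145.6 y = 9063.75
Solving: x ≈ -46.997, y ≈ -36.299 km (keep extra digits for the depth step; rounded: -47.0, -36.3).
Then from the A sphere: z² = 64.76² − (x + 32.2)² − (y + 0.8)² with x = -46.997, y = -36.299, so z ≈ 52.103 ≈ 52.1 km.
Check against D (with the unrounded solution): distance 147.69 ≈ 147.69 km. ✓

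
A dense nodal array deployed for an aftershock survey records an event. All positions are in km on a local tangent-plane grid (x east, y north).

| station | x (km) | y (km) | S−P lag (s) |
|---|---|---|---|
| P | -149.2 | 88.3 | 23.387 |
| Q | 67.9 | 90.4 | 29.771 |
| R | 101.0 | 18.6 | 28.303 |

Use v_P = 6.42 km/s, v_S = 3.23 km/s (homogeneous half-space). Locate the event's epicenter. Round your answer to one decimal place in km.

-72.4 km east, -42.9 km north

Distance from S−P lag: d = Δt · v_P v_S / (v_P − v_S) = Δt · (6.42·3.23)/(6.42−3.23) ≈ 6.5005·Δt.
So d_P = 152.03, d_Q = 193.53, d_R = 183.98 km.
Circle about each station: (x + 149.2)² + (y − 88.3)² = 152.03²; (x − 67.9)² + (y − 90.4)² = 193.53²; (x − 101.0)² + (y − 18.6)² = 183.98².
Subtracting pairs of circle equations eliminates x²+y² and gives linear equations (the radical axes):
434.2 x + 4.2 y = -31615.70
500.4 x − 139.4 y = -30246.09
Solving the 2×2 system: x ≈ -72.4, y ≈ -42.9 km.
Check against P (with the unrounded x, y): √((x + 149.2)²+(y − 88.3)²) = 152.04 ≈ 152.03 km. ✓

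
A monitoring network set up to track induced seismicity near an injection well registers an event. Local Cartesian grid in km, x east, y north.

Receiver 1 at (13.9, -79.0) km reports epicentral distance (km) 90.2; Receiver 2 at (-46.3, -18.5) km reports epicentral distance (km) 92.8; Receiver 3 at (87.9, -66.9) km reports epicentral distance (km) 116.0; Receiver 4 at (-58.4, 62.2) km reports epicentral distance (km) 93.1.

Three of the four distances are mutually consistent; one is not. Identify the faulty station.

Solve using three stations at a time. Using Receiver 2, Receiver 3, Receiver 4 (subtract circle equations pairwise → linear system) gives (x, y) ≈ (30.4, 33.9).
Distances from that point to each station vs reported:
  Receiver 1: calculated 114.1 vs reported 90.2 → residual 23.9 km
  Receiver 2: calculated 92.9 vs reported 92.8 → residual 0.1 km
  Receiver 3: calculated 116.1 vs reported 116.0 → residual 0.1 km
  Receiver 4: calculated 93.2 vs reported 93.1 → residual 0.1 km
Receiver 2, Receiver 3, Receiver 4 are mutually consistent (residuals ≈ 0); Receiver 1 is off by 23.9 km.

Receiver 1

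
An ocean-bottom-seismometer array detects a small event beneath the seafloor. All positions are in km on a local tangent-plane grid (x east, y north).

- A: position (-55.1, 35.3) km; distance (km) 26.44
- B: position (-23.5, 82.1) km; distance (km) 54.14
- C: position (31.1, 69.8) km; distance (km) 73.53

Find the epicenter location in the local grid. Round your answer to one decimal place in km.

Circle about each station: (x + 55.1)² + (y − 35.3)² = 26.44²; (x + 23.5)² + (y − 82.1)² = 54.14²; (x − 31.1)² + (y − 69.8)² = 73.53².
Subtracting the A equation from the B and C equations removes the quadratic terms:
63.2 x + 93.6 y = 778.49
172.4 x + 69.0 y = -3150.44
Solving the 2×2 system: x ≈ -29.6, y ≈ 28.3 km.

x ≈ -29.6 km, y ≈ 28.3 km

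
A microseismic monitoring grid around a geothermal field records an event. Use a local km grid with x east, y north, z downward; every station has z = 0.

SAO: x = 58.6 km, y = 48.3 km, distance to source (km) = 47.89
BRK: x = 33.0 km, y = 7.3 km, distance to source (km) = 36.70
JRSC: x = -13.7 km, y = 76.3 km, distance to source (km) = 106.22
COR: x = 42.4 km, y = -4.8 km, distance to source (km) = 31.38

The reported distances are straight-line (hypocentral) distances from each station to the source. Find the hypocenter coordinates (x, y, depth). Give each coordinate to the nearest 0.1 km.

(62.7, 5.7, 21.5)

Each station gives a sphere (x−x_i)² + (y−y_i)² + z² = d_i² (stations at z=0).
Subtracting the SAO sphere from BRK and JRSC: z² cancels, leaving linear equations in x and y:
-51.2 x − 82.0 y = -3678.00
-144.6 x + 56.0 y = -8746.71
Solving: x ≈ 62.699, y ≈ 5.705 km (keep extra digits for the depth step; rounded: 62.7, 5.7).
Then from the SAO sphere: z² = 47.89² − (x − 58.6)² − (y − 48.3)² with x = 62.699, y = 5.705, so z ≈ 21.502 ≈ 21.5 km.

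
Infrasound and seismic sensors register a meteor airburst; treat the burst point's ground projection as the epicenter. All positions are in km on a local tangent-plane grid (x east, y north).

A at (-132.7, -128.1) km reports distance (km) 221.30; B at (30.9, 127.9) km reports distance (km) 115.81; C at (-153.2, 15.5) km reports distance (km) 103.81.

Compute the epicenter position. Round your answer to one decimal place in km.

Circle about each station: (x + 132.7)² + (y + 128.1)² = 221.30²; (x − 30.9)² + (y − 127.9)² = 115.81²; (x + 153.2)² + (y − 15.5)² = 103.81².
Subtracting the A equation from the B and C equations removes the quadratic terms:
327.2 x + 512.0 y = 18856.05
-41.0 x + 287.2 y = 27888.76
Solving the 2×2 system: x ≈ -77.1, y ≈ 86.1 km.

x ≈ -77.1 km, y ≈ 86.1 km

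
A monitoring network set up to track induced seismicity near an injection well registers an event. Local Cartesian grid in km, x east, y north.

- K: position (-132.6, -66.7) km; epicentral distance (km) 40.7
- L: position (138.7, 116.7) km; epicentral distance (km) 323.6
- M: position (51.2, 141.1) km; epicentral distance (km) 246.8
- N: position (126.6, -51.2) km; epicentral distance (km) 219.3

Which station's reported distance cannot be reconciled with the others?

Solve using three stations at a time. Using K, M, N (subtract circle equations pairwise → linear system) gives (x, y) ≈ (-92.5, -59.5).
Distances from that point to each station vs reported:
  K: calculated 40.7 vs reported 40.7 → residual 0.0 km
  L: calculated 290.7 vs reported 323.6 → residual 32.9 km
  M: calculated 246.8 vs reported 246.8 → residual 0.0 km
  N: calculated 219.3 vs reported 219.3 → residual 0.0 km
K, M, N are mutually consistent (residuals ≈ 0); L is off by 32.9 km.

L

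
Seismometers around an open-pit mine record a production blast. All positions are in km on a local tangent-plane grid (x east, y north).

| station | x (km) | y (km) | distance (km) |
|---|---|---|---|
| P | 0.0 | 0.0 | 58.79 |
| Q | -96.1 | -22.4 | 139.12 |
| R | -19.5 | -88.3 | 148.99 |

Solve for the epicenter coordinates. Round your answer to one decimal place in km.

19.1 km east, 55.6 km north

Circle about each station: x² + y² = 58.79²; (x + 96.1)² + (y + 22.4)² = 139.12²; (x + 19.5)² + (y + 88.3)² = 148.99².
Subtracting the P equation from the Q and R equations removes the quadratic terms:
-192.2 x − 44.8 y = -6161.14
-39.0 x − 176.6 y = -10564.62
Solving the 2×2 system: x ≈ 19.1, y ≈ 55.6 km.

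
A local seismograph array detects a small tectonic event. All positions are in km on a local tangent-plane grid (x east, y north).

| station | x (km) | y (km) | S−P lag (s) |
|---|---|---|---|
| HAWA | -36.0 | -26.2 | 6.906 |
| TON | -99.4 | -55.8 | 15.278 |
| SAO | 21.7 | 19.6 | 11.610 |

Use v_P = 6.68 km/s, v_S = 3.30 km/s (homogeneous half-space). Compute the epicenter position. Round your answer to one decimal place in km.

x ≈ 0.2 km, y ≈ -53.0 km

Distance from S−P lag: d = Δt · v_P v_S / (v_P − v_S) = Δt · (6.68·3.30)/(6.68−3.30) ≈ 6.5219·Δt.
So d_HAWA = 45.04, d_TON = 99.64, d_SAO = 75.72 km.
Circle about each station: (x + 36.0)² + (y + 26.2)² = 45.04²; (x + 99.4)² + (y + 55.8)² = 99.64²; (x − 21.7)² + (y − 19.6)² = 75.72².
Subtracting the HAWA equation from the TON and SAO equations removes the quadratic terms:
-126.8 x − 59.2 y = 3112.03
115.4 x + 91.6 y = -4832.31
Solving the 2×2 system: x ≈ 0.2, y ≈ -53.0 km.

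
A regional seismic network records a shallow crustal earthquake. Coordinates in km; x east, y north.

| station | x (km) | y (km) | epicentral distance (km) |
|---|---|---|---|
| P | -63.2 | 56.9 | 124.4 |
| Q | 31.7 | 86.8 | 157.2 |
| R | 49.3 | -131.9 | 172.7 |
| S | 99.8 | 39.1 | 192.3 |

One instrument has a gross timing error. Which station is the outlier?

Solve using three stations at a time. Using Q, R, S (subtract circle equations pairwise → linear system) gives (x, y) ≈ (-83.0, -20.8).
Distances from that point to each station vs reported:
  P: calculated 80.2 vs reported 124.4 → residual 44.2 km
  Q: calculated 157.3 vs reported 157.2 → residual 0.1 km
  R: calculated 172.7 vs reported 172.7 → residual 0.0 km
  S: calculated 192.3 vs reported 192.3 → residual 0.0 km
Q, R, S are mutually consistent (residuals ≈ 0); P is off by 44.2 km.

P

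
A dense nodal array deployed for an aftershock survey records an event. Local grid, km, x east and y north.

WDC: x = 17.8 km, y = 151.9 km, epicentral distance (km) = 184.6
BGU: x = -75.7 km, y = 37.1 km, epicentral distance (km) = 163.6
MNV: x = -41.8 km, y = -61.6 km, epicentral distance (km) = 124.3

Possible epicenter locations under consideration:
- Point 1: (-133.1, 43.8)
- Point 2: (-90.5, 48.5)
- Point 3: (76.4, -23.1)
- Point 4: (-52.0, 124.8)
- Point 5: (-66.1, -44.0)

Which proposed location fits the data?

For each candidate, compare |candidate − station| to the reported distance:
Point 1: residuals WDC 1.0, BGU 105.8, MNV 15.1 → max 105.8 km
Point 2: residuals WDC 34.9, BGU 144.9, MNV 3.9 → max 144.9 km
Point 3: residuals WDC 0.0, BGU 0.0, MNV 0.0 → max 0.0 km
Point 4: residuals WDC 109.7, BGU 72.8, MNV 62.4 → max 109.7 km
Point 5: residuals WDC 28.5, BGU 81.9, MNV 94.3 → max 94.3 km
Only Point 3 has all residuals ≈ 0.

Point 3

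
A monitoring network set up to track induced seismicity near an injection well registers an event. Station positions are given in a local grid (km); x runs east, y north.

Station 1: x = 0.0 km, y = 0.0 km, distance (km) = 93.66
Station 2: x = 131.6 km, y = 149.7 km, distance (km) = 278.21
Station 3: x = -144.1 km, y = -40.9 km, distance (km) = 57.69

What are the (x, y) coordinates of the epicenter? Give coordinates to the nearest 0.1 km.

(-92.4, -15.3)

Circle about each station: x² + y² = 93.66²; (x − 131.6)² + (y − 149.7)² = 278.21²; (x + 144.1)² + (y + 40.9)² = 57.69².
Subtracting pairs of circle equations eliminates x²+y² and gives linear equations (the radical axes):
263.2 x + 299.4 y = -28899.96
-288.2 x − 81.8 y = 27881.68
Solving the 2×2 system: x ≈ -92.4, y ≈ -15.3 km.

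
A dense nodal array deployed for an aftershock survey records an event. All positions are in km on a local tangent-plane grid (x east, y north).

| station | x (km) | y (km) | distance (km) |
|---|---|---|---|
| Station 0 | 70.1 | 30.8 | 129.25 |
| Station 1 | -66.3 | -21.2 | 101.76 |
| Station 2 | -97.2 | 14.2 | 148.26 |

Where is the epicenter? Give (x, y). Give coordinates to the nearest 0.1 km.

x ≈ 12.9 km, y ≈ -85.1 km

Circle about each station: (x − 70.1)² + (y − 30.8)² = 129.25²; (x + 66.3)² + (y + 21.2)² = 101.76²; (x + 97.2)² + (y − 14.2)² = 148.26².
Subtracting pairs of circle equations eliminates x²+y² and gives linear equations (the radical axes):
-272.8 x − 104.0 y = 5332.94
-334.6 x − 33.2 y = -1488.64
Solving the 2×2 system: x ≈ 12.9, y ≈ -85.1 km.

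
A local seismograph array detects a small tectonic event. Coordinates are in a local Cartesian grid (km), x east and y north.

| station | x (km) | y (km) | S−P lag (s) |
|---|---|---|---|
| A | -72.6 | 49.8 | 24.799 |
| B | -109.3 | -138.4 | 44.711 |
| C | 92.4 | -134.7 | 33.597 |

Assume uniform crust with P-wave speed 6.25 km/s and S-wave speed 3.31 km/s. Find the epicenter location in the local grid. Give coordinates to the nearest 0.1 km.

(94.0, 101.7)

Distance from S−P lag: d = Δt · v_P v_S / (v_P − v_S) = Δt · (6.25·3.31)/(6.25−3.31) ≈ 7.0366·Δt.
So d_A = 174.50, d_B = 314.61, d_C = 236.41 km.
Circle about each station: (x + 72.6)² + (y − 49.8)² = 174.50²; (x + 109.3)² + (y + 138.4)² = 314.61²; (x − 92.4)² + (y + 134.7)² = 236.41².
Subtracting the A equation from the B and C equations removes the quadratic terms:
-73.4 x − 376.4 y = -45178.95
330.0 x − 369.0 y = -6508.39
Solving the 2×2 system: x ≈ 94.0, y ≈ 101.7 km.
Check against A (with the unrounded x, y): √((x + 72.6)²+(y − 49.8)²) = 174.49 ≈ 174.50 km. ✓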